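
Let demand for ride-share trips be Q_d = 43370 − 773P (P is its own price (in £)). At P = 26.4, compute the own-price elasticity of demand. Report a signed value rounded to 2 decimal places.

At the given values, Q_d = 43370 − 773(26.4) = 22962.8.
∂Q_d/∂P = −773.
E = (-773) × (26.4/22962.8) = -0.8887…

-0.89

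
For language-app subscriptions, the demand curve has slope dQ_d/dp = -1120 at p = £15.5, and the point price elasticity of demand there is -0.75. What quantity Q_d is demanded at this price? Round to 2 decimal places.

Ed = (dQ_d/dp)·(p/Q_d) ⇒ Q_d = (dQ_d/dp)·p/Ed = (-1120)·15.5/(-0.75) = 23146.6666…

23146.67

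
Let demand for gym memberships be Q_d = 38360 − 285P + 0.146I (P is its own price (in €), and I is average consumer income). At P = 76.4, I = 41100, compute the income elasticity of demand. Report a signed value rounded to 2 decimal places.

At the given values, Q_d = 38360 − 285(76.4) + 0.146(41100) = 22586.6.
∂Q_d/∂I = 0.146.
E = (0.146) × (41100/22586.6) = 0.2656…

0.27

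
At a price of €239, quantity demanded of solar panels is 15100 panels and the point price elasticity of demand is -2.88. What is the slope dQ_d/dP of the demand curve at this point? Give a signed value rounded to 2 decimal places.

Ed = (dQ_d/dP)·(P/Q_d) ⇒ dQ_d/dP = Ed·Q_d/P = (-2.88)·15100/239 = -181.9581…

-181.96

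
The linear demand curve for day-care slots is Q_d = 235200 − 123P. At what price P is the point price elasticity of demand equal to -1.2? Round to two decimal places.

Ed = −123P/(235200 − 123P). Set this equal to -1.2:
123P = 1.2·(235200 − 123P) ⇒ 123P(1 + 1.2) = 1.2·235200
P = 1.2·235200 / (123·2.2) = 1043.0155…

1043.02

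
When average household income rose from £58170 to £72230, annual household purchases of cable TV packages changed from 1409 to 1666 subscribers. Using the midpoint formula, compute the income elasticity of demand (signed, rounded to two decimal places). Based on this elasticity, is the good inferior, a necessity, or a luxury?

%ΔQ = (1666 − 1409)/[( 1409 + 1666)/2] = 257/1537.5 = 0.167154…
%ΔIncome = (72230 − 58170)/[( 58170 + 72230)/2] = 14060/65200 = 0.215644…
E_income = (257/1537.5) / (14060/65200) = 0.7751…
0 < E_income < 1 ⇒ normal good, necessity.

0.78; necessity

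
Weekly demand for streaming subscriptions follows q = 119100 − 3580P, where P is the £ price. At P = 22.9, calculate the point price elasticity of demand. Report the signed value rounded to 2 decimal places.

dq/dP = −3580. At P = 22.9, q = 119100 − 3580(22.9) = 37118.
Ed = (dq/dP)·(P/q) = −3580 × (22.9/37118) = -2.2086…

-2.21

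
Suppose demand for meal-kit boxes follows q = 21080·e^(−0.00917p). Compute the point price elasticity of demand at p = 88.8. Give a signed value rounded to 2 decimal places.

dq/dp = −0.00917·q = -85.624. At p = 88.8, q = 9337.41.
Ed = (dq/dp)·(p/q) = (-85.624) × (88.8/9337.41) = -0.8142…

-0.81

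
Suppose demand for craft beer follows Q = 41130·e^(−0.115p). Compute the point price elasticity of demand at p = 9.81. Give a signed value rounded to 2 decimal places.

-1.13

dQ/dp = −0.115·Q = -1530.76. At p = 9.81, Q = 13311.
Ed = (dQ/dp)·(p/Q) = (-1530.76) × (9.81/13311) = -1.1281…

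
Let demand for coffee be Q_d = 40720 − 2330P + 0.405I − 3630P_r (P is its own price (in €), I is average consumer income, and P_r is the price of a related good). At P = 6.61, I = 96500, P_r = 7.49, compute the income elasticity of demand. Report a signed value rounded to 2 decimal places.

1.05

At the given values, Q_d = 40720 − 2330(6.61) + 0.405(96500) − 3630(7.49) = 37212.5.
∂Q_d/∂I = 0.405.
E = (0.405) × (96500/37212.5) = 1.0502…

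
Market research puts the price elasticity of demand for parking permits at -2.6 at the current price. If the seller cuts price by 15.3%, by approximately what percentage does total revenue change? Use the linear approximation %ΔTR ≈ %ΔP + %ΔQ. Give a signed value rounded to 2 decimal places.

%ΔQ ≈ Ed × %ΔP = (-2.6) × (-15.3%) = +39.7800%
%ΔTR ≈ %ΔP + %ΔQ = (-15.3%) + (+39.7800%) = +24.4800%

+24.48%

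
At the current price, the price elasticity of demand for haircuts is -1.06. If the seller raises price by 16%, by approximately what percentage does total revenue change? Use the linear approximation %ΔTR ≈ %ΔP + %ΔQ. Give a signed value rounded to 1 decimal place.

-1.0%

%ΔQ ≈ Ed × %ΔP = (-1.06) × (+16%) = -16.9600%
%ΔTR ≈ %ΔP + %ΔQ = (+16%) + (-16.9600%) = -0.9600%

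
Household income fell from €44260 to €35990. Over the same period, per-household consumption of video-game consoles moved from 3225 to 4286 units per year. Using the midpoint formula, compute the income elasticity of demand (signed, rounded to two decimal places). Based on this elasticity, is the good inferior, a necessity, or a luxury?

%ΔQ = (4286 − 3225)/[( 3225 + 4286)/2] = 1061/3755.5 = 0.282518…
%ΔIncome = (35990 − 44260)/[( 44260 + 35990)/2] = -8270/40125 = -0.206105…
E_income = (1061/3755.5) / (-8270/40125) = -1.3707…
E_income < 0 ⇒ inferior good.

-1.37; inferior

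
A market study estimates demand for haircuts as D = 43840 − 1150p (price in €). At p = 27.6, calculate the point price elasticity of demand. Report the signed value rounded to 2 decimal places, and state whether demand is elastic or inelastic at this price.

-2.62; elastic

dD/dp = −1150. At p = 27.6, D = 43840 − 1150(27.6) = 12100.
Ed = (dD/dp)·(p/D) = −1150 × (27.6/12100) = -2.6231…
|Ed| = 2.62 > 1, so demand is elastic.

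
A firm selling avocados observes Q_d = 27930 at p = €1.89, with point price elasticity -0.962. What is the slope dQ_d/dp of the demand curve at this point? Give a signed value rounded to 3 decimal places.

Ed = (dQ_d/dp)·(p/Q_d) ⇒ dQ_d/dp = Ed·Q_d/p = (-0.962)·27930/1.89 = -14216.22222…

-14216.222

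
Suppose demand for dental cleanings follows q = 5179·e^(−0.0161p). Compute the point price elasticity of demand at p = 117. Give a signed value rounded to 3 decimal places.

dq/dp = −0.0161·q = -12.6763. At p = 117, q = 787.346.
Ed = (dq/dp)·(p/q) = (-12.6763) × (117/787.346) = -1.8837

-1.884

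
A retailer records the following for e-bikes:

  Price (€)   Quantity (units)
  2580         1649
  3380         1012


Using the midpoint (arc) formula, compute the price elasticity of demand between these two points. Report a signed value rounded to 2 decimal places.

%ΔQ = (1012 − 1649) / [(1649 + 1012)/2] = -637/1330.5 = -0.478767…
%ΔP = (3380 − 2580) / [(2580 + 3380)/2] = 800/2980 = 0.268456…
Arc Ed = %ΔQ / %ΔP = (-637/1330.5) / (800/2980) = -1.7834…

-1.78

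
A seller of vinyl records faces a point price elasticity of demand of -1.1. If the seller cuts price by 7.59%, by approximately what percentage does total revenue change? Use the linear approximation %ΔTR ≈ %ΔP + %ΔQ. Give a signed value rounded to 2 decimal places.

%ΔQ ≈ Ed × %ΔP = (-1.1) × (-7.59%) = +8.3490%
%ΔTR ≈ %ΔP + %ΔQ = (-7.59%) + (+8.3490%) = +0.7590%

+0.76%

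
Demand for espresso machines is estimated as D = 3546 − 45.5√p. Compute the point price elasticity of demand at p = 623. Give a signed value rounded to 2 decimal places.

-0.24

dD/dp = −45.5/(2√p) = -0.91146. At p = 623, D = 2410.32.
Ed = (dD/dp)·(p/D) = (-0.91146) × (623/2410.32) = -0.2355…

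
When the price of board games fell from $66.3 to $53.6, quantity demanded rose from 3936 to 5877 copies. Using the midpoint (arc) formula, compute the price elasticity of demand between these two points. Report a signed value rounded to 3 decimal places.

%ΔQ = (5877 − 3936) / [(3936 + 5877)/2] = 1941/4906.5 = 0.395597…
%ΔP = (53.6 − 66.3) / [(66.3 + 53.6)/2] = -12.7/59.95 = -0.211843…
Arc Ed = %ΔQ / %ΔP = (1941/4906.5) / (-12.7/59.95) = -1.86740…

-1.867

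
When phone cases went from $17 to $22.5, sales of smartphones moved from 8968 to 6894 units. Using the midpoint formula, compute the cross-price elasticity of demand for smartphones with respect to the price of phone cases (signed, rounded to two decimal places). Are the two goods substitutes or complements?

-0.94; complements

%ΔQ_{smartphones} = (6894 − 8968)/avg = -2074/7931 = -0.261505…
%ΔP_{phone cases} = (22.5 − 17)/avg = 5.5/19.75 = 0.278481…
E_cross = (-2074/7931) / (5.5/19.75) = -0.9390…
E_cross < 0 ⇒ the goods are complements.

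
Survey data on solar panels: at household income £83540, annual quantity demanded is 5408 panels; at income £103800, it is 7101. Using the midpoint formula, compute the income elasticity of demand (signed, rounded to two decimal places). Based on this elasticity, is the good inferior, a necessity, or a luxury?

%ΔQ = (7101 − 5408)/[( 5408 + 7101)/2] = 1693/6254.5 = 0.270685…
%ΔIncome = (103800 − 83540)/[( 83540 + 103800)/2] = 20260/93670 = 0.216291…
E_income = (1693/6254.5) / (20260/93670) = 1.2514…
E_income > 1 ⇒ normal good, luxury.

1.25; luxury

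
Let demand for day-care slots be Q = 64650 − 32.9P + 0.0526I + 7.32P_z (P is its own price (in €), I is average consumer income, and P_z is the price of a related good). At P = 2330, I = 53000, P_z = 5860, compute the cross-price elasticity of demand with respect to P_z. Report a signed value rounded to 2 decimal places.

1.27

At the given values, Q = 64650 − 32.9(2330) + 0.0526(53000) + 7.32(5860) = 33676.
∂Q/∂P_z = 7.32.
E = (7.32) × (5860/33676) = 1.2737…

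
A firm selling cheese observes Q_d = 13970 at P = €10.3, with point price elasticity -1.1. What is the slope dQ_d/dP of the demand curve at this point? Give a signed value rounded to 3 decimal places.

Ed = (dQ_d/dP)·(P/Q_d) ⇒ dQ_d/dP = Ed·Q_d/P = (-1.1)·13970/10.3 = -1491.94174…

-1491.942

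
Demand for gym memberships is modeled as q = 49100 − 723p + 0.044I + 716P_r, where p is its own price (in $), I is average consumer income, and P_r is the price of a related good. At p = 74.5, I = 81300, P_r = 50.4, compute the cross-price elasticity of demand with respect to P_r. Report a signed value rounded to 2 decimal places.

1.03

At the given values, q = 49100 − 723(74.5) + 0.044(81300) + 716(50.4) = 34900.1.
∂q/∂P_r = 716.
E = (716) × (50.4/34900.1) = 1.0339…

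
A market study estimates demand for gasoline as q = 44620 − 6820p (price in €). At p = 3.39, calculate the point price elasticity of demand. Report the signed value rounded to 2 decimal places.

-1.08

dq/dp = −6820. At p = 3.39, q = 44620 − 6820(3.39) = 21500.2.
Ed = (dq/dp)·(p/q) = −6820 × (3.39/21500.2) = -1.0753…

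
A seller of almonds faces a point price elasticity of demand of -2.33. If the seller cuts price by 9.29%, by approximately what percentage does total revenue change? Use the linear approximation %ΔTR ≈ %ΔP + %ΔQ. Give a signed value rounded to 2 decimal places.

%ΔQ ≈ Ed × %ΔP = (-2.33) × (-9.29%) = +21.6457%
%ΔTR ≈ %ΔP + %ΔQ = (-9.29%) + (+21.6457%) = +12.3557%

+12.36%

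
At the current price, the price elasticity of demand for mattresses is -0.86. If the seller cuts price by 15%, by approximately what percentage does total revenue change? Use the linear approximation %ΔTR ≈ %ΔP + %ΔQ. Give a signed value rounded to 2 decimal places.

-2.10%

%ΔQ ≈ Ed × %ΔP = (-0.86) × (-15%) = +12.9000%
%ΔTR ≈ %ΔP + %ΔQ = (-15%) + (+12.9000%) = -2.1000%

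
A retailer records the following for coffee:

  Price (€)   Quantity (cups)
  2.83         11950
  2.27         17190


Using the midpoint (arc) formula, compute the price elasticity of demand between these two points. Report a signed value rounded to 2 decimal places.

-1.64

%ΔQ = (17190 − 11950) / [(11950 + 17190)/2] = 5240/14570 = 0.359643…
%ΔP = (2.27 − 2.83) / [(2.83 + 2.27)/2] = -0.56/2.55 = -0.219607…
Arc Ed = %ΔQ / %ΔP = (5240/14570) / (-0.56/2.55) = -1.6376…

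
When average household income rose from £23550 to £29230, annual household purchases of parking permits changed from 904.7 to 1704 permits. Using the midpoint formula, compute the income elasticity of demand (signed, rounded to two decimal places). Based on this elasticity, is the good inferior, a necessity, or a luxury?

2.85; luxury

%ΔQ = (1704 − 904.7)/[( 904.7 + 1704)/2] = 799.3/1304.35 = 0.612795…
%ΔIncome = (29230 − 23550)/[( 23550 + 29230)/2] = 5680/26390 = 0.215233…
E_income = (799.3/1304.35) / (5680/26390) = 2.8471…
E_income > 1 ⇒ normal good, luxury.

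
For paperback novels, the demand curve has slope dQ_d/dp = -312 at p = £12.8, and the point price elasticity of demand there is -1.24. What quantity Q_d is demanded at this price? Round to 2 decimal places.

Ed = (dQ_d/dp)·(p/Q_d) ⇒ Q_d = (dQ_d/dp)·p/Ed = (-312)·12.8/(-1.24) = 3220.6451…

3220.65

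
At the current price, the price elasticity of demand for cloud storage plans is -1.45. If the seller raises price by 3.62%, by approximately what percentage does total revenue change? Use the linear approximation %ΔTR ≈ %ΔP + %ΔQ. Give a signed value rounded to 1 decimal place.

%ΔQ ≈ Ed × %ΔP = (-1.45) × (+3.62%) = -5.2490%
%ΔTR ≈ %ΔP + %ΔQ = (+3.62%) + (-5.2490%) = -1.6290%

-1.6%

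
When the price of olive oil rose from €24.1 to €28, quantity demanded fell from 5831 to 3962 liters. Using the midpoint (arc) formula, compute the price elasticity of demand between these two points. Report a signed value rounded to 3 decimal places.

%ΔQ = (3962 − 5831) / [(5831 + 3962)/2] = -1869/4896.5 = -0.381701…
%ΔP = (28 − 24.1) / [(24.1 + 28)/2] = 3.9/26.05 = 0.149712…
Arc Ed = %ΔQ / %ΔP = (-1869/4896.5) / (3.9/26.05) = -2.54956…

-2.550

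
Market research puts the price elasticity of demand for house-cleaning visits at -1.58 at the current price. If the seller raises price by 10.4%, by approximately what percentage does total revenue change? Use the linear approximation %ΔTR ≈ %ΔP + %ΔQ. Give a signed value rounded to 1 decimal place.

%ΔQ ≈ Ed × %ΔP = (-1.58) × (+10.4%) = -16.4320%
%ΔTR ≈ %ΔP + %ΔQ = (+10.4%) + (-16.4320%) = -6.0320%

-6.0%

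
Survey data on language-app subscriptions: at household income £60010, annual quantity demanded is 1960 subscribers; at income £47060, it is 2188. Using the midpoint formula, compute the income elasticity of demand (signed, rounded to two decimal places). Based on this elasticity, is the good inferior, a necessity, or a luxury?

-0.45; inferior

%ΔQ = (2188 − 1960)/[( 1960 + 2188)/2] = 228/2074 = 0.109932…
%ΔIncome = (47060 − 60010)/[( 60010 + 47060)/2] = -12950/53535 = -0.241897…
E_income = (228/2074) / (-12950/53535) = -0.4544…
E_income < 0 ⇒ inferior good.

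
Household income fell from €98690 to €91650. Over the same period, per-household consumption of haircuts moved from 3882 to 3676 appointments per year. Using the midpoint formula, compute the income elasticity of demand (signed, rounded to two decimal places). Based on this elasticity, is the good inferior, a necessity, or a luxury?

%ΔQ = (3676 − 3882)/[( 3882 + 3676)/2] = -206/3779 = -0.054511…
%ΔIncome = (91650 − 98690)/[( 98690 + 91650)/2] = -7040/95170 = -0.073972…
E_income = (-206/3779) / (-7040/95170) = 0.7369…
0 < E_income < 1 ⇒ normal good, necessity.

0.74; necessity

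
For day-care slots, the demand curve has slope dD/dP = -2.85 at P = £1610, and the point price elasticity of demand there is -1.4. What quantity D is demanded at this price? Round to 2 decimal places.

3277.50

Ed = (dD/dP)·(P/D) ⇒ D = (dD/dP)·P/Ed = (-2.85)·1610/(-1.4) = 3277.5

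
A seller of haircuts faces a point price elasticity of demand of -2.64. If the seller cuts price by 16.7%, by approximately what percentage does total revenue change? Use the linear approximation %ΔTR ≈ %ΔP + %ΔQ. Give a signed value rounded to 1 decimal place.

%ΔQ ≈ Ed × %ΔP = (-2.64) × (-16.7%) = +44.0880%
%ΔTR ≈ %ΔP + %ΔQ = (-16.7%) + (+44.0880%) = +27.3880%

+27.4%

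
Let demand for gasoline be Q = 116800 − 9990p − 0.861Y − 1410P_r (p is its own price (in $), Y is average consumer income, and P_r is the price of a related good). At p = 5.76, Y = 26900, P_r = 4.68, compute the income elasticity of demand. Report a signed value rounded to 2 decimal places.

At the given values, Q = 116800 − 9990(5.76) − 0.861(26900) − 1410(4.68) = 29497.9.
∂Q/∂Y = -0.861.
E = (-0.861) × (26900/29497.9) = -0.7851…

-0.79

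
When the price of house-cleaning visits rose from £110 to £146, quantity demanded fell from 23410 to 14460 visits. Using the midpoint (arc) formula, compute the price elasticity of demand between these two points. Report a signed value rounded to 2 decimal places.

-1.68

%ΔQ = (14460 − 23410) / [(23410 + 14460)/2] = -8950/18935 = -0.472669…
%ΔP = (146 − 110) / [(110 + 146)/2] = 36/128 = 0.28125
Arc Ed = %ΔQ / %ΔP = (-8950/18935) / (36/128) = -1.6806…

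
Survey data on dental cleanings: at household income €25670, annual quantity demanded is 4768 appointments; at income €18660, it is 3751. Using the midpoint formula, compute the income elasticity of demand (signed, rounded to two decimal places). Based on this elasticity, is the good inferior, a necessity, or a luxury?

%ΔQ = (3751 − 4768)/[( 4768 + 3751)/2] = -1017/4259.5 = -0.238760…
%ΔIncome = (18660 − 25670)/[( 25670 + 18660)/2] = -7010/22165 = -0.316264…
E_income = (-1017/4259.5) / (-7010/22165) = 0.7549…
0 < E_income < 1 ⇒ normal good, necessity.

0.75; necessity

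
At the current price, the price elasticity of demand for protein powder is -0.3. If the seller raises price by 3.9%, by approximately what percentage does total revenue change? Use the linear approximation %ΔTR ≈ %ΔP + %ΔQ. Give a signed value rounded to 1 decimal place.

%ΔQ ≈ Ed × %ΔP = (-0.3) × (+3.9%) = -1.1700%
%ΔTR ≈ %ΔP + %ΔQ = (+3.9%) + (-1.1700%) = +2.7300%

+2.7%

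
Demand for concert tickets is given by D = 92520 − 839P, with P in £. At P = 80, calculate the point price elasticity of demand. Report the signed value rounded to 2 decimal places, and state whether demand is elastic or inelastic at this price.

-2.64; elastic

dD/dP = −839. At P = 80, D = 92520 − 839(80) = 25400.
Ed = (dD/dP)·(P/D) = −839 × (80/25400) = -2.6425…
|Ed| = 2.64 > 1, so demand is elastic.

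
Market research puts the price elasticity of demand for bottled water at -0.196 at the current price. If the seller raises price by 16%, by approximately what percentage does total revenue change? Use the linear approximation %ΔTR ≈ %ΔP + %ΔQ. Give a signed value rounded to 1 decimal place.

%ΔQ ≈ Ed × %ΔP = (-0.196) × (+16%) = -3.1360%
%ΔTR ≈ %ΔP + %ΔQ = (+16%) + (-3.1360%) = +12.8640%

+12.9%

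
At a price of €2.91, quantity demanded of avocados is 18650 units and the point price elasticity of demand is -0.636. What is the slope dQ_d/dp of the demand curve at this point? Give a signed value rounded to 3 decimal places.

-4076.082

Ed = (dQ_d/dp)·(p/Q_d) ⇒ dQ_d/dp = Ed·Q_d/p = (-0.636)·18650/2.91 = -4076.08247…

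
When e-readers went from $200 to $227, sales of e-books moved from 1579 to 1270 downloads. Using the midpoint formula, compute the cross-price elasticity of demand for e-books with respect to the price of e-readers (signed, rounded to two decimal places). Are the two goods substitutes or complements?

-1.72; complements

%ΔQ_{e-books} = (1270 − 1579)/avg = -309/1424.5 = -0.216918…
%ΔP_{e-readers} = (227 − 200)/avg = 27/213.5 = 0.126463…
E_cross = (-309/1424.5) / (27/213.5) = -1.7152…
E_cross < 0 ⇒ the goods are complements.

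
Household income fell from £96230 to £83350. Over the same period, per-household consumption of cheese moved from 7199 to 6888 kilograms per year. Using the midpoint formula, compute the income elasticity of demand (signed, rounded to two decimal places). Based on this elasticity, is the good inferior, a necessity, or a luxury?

%ΔQ = (6888 − 7199)/[( 7199 + 6888)/2] = -311/7043.5 = -0.044154…
%ΔIncome = (83350 − 96230)/[( 96230 + 83350)/2] = -12880/89790 = -0.143445…
E_income = (-311/7043.5) / (-12880/89790) = 0.3078…
0 < E_income < 1 ⇒ normal good, necessity.

0.31; necessity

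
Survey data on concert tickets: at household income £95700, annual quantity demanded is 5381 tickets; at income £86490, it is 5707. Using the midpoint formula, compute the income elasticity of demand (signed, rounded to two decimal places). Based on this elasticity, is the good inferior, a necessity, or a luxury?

%ΔQ = (5707 − 5381)/[( 5381 + 5707)/2] = 326/5544 = 0.058802…
%ΔIncome = (86490 − 95700)/[( 95700 + 86490)/2] = -9210/91095 = -0.101103…
E_income = (326/5544) / (-9210/91095) = -0.5816…
E_income < 0 ⇒ inferior good.

-0.58; inferior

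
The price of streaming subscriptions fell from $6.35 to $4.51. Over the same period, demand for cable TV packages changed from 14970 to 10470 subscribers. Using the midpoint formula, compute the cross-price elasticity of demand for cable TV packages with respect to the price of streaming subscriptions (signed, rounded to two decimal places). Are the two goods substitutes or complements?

%ΔQ_{cable TV packages} = (10470 − 14970)/avg = -4500/12720 = -0.353773…
%ΔP_{streaming subscriptions} = (4.51 − 6.35)/avg = -1.84/5.43 = -0.338858…
E_cross = (-4500/12720) / (-1.84/5.43) = 1.0440…
E_cross > 0 ⇒ the goods are substitutes.

1.04; substitutes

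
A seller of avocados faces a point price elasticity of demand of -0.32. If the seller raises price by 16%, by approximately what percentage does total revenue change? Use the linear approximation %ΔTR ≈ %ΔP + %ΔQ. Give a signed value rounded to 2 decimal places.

%ΔQ ≈ Ed × %ΔP = (-0.32) × (+16%) = -5.1200%
%ΔTR ≈ %ΔP + %ΔQ = (+16%) + (-5.1200%) = +10.8800%

+10.88%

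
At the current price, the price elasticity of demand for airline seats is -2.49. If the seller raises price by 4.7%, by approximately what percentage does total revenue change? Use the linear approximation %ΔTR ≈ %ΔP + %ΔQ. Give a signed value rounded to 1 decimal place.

-7.0%

%ΔQ ≈ Ed × %ΔP = (-2.49) × (+4.7%) = -11.7030%
%ΔTR ≈ %ΔP + %ΔQ = (+4.7%) + (-11.7030%) = -7.0030%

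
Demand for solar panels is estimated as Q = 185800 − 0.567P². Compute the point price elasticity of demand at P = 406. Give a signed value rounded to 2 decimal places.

-2.02

dQ/dP = −2·0.567·P = -460.404. At P = 406, Q = 92337.988.
Ed = (dQ/dP)·(P/Q) = (-460.404) × (406/92337.988) = -2.0243…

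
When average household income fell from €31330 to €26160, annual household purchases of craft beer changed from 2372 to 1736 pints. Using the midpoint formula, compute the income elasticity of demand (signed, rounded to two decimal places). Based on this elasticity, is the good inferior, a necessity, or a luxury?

%ΔQ = (1736 − 2372)/[( 2372 + 1736)/2] = -636/2054 = -0.309639…
%ΔIncome = (26160 − 31330)/[( 31330 + 26160)/2] = -5170/28745 = -0.179857…
E_income = (-636/2054) / (-5170/28745) = 1.7215…
E_income > 1 ⇒ normal good, luxury.

1.72; luxury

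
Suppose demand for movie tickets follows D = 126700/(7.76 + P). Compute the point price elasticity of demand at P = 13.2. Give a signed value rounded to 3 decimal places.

-0.630

dD/dP = −126700/(7.76 + P)² = -288.399. At P = 13.2, D = 6044.85.
Ed = (dD/dP)·(P/D) = (-288.399) × (13.2/6044.85) = -0.62977…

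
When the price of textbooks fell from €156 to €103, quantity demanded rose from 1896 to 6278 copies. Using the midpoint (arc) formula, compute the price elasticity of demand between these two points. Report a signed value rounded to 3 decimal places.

%ΔQ = (6278 − 1896) / [(1896 + 6278)/2] = 4382/4087 = 1.072180…
%ΔP = (103 − 156) / [(156 + 103)/2] = -53/129.5 = -0.409266…
Arc Ed = %ΔQ / %ΔP = (4382/4087) / (-53/129.5) = -2.61976…

-2.620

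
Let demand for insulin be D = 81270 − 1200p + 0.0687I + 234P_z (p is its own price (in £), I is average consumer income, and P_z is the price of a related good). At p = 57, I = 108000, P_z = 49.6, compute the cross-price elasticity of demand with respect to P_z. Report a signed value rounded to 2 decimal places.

0.36

At the given values, D = 81270 − 1200(57) + 0.0687(108000) + 234(49.6) = 31896.
∂D/∂P_z = 234.
E = (234) × (49.6/31896) = 0.3638…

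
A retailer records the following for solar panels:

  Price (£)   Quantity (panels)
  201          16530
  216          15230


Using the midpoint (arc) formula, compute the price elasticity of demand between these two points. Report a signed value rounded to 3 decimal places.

%ΔQ = (15230 − 16530) / [(16530 + 15230)/2] = -1300/15880 = -0.081863…
%ΔP = (216 − 201) / [(201 + 216)/2] = 15/208.5 = 0.071942…
Arc Ed = %ΔQ / %ΔP = (-1300/15880) / (15/208.5) = -1.13790…

-1.138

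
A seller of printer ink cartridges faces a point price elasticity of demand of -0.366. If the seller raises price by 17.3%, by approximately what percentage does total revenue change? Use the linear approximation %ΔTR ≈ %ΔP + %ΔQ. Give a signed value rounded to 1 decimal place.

+11.0%

%ΔQ ≈ Ed × %ΔP = (-0.366) × (+17.3%) = -6.3318%
%ΔTR ≈ %ΔP + %ΔQ = (+17.3%) + (-6.3318%) = +10.9682%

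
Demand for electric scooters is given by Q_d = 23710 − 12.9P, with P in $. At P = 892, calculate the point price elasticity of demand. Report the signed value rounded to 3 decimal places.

-0.943

dQ_d/dP = −12.9. At P = 892, Q_d = 23710 − 12.9(892) = 12203.2.
Ed = (dQ_d/dP)·(P/Q_d) = −12.9 × (892/12203.2) = -0.94293…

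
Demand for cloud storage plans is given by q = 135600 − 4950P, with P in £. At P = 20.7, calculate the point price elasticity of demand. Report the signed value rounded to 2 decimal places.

dq/dP = −4950. At P = 20.7, q = 135600 − 4950(20.7) = 33135.
Ed = (dq/dP)·(P/q) = −4950 × (20.7/33135) = -3.0923…

-3.09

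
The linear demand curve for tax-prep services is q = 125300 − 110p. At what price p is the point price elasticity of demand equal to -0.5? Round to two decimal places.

Ed = −110p/(125300 − 110p). Set this equal to -0.5:
110p = 0.5·(125300 − 110p) ⇒ 110p(1 + 0.5) = 0.5·125300
p = 0.5·125300 / (110·1.5) = 379.6969…

379.70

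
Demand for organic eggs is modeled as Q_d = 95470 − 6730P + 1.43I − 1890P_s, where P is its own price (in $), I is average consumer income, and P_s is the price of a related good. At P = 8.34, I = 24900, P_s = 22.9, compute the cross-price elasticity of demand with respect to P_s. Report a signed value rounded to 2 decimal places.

-1.37

At the given values, Q_d = 95470 − 6730(8.34) + 1.43(24900) − 1890(22.9) = 31667.8.
∂Q_d/∂P_s = -1890.
E = (-1890) × (22.9/31667.8) = -1.3667…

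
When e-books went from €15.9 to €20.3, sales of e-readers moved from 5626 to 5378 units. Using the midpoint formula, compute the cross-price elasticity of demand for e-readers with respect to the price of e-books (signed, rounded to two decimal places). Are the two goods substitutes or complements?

%ΔQ_{e-readers} = (5378 − 5626)/avg = -248/5502 = -0.045074…
%ΔP_{e-books} = (20.3 − 15.9)/avg = 4.4/18.1 = 0.243093…
E_cross = (-248/5502) / (4.4/18.1) = -0.1854…
E_cross < 0 ⇒ the goods are complements.

-0.19; complements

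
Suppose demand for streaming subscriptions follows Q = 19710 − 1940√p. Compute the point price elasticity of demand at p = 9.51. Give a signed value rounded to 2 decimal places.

dQ/dp = −1940/(2√p) = -314.544. At p = 9.51, Q = 13727.4.
Ed = (dQ/dp)·(p/Q) = (-314.544) × (9.51/13727.4) = -0.2179…

-0.22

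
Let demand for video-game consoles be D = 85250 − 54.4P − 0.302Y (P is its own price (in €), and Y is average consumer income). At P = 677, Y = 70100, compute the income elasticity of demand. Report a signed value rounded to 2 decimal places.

-0.78

At the given values, D = 85250 − 54.4(677) − 0.302(70100) = 27251.
∂D/∂Y = -0.302.
E = (-0.302) × (70100/27251) = -0.7768…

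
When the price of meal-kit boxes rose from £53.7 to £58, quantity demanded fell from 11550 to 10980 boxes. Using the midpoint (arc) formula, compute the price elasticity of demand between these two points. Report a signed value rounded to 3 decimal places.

%ΔQ = (10980 − 11550) / [(11550 + 10980)/2] = -570/11265 = -0.050599…
%ΔP = (58 − 53.7) / [(53.7 + 58)/2] = 4.3/55.85 = 0.076991…
Arc Ed = %ΔQ / %ΔP = (-570/11265) / (4.3/55.85) = -0.65720…

-0.657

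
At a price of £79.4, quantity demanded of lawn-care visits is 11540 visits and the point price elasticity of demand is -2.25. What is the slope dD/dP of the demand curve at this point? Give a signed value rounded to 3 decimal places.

Ed = (dD/dP)·(P/D) ⇒ dD/dP = Ed·D/P = (-2.25)·11540/79.4 = -327.01511…

-327.015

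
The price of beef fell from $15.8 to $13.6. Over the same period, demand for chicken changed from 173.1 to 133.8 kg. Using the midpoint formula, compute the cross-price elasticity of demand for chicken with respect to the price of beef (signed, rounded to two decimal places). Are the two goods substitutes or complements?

1.71; substitutes

%ΔQ_{chicken} = (133.8 − 173.1)/avg = -39.3/153.45 = -0.256109…
%ΔP_{beef} = (13.6 − 15.8)/avg = -2.2/14.7 = -0.149659…
E_cross = (-39.3/153.45) / (-2.2/14.7) = 1.7112…
E_cross > 0 ⇒ the goods are substitutes.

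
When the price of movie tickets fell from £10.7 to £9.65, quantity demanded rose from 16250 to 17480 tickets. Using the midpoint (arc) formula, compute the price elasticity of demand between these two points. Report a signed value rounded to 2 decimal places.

%ΔQ = (17480 − 16250) / [(16250 + 17480)/2] = 1230/16865 = 0.072932…
%ΔP = (9.65 − 10.7) / [(10.7 + 9.65)/2] = -1.05/10.175 = -0.103194…
Arc Ed = %ΔQ / %ΔP = (1230/16865) / (-1.05/10.175) = -0.7067…

-0.71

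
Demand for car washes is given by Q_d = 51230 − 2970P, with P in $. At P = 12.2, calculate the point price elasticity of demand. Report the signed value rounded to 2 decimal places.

-2.42

dQ_d/dP = −2970. At P = 12.2, Q_d = 51230 − 2970(12.2) = 14996.
Ed = (dQ_d/dP)·(P/Q_d) = −2970 × (12.2/14996) = -2.4162…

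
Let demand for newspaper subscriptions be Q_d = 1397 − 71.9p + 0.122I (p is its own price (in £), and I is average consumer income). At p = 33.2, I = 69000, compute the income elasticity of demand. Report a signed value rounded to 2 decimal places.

1.13

At the given values, Q_d = 1397 − 71.9(33.2) + 0.122(69000) = 7427.92.
∂Q_d/∂I = 0.122.
E = (0.122) × (69000/7427.92) = 1.1332…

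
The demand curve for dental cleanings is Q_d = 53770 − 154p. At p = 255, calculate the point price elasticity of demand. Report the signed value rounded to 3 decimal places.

dQ_d/dp = −154. At p = 255, Q_d = 53770 − 154(255) = 14500.
Ed = (dQ_d/dp)·(p/Q_d) = −154 × (255/14500) = -2.70827…

-2.708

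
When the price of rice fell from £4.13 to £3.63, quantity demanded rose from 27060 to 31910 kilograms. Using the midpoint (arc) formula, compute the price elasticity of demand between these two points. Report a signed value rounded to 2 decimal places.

-1.28

%ΔQ = (31910 − 27060) / [(27060 + 31910)/2] = 4850/29485 = 0.164490…
%ΔP = (3.63 − 4.13) / [(4.13 + 3.63)/2] = -0.5/3.88 = -0.128865…
Arc Ed = %ΔQ / %ΔP = (4850/29485) / (-0.5/3.88) = -1.2764…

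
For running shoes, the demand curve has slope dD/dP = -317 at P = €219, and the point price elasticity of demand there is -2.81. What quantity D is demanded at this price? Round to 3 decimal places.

24705.694

Ed = (dD/dP)·(P/D) ⇒ D = (dD/dP)·P/Ed = (-317)·219/(-2.81) = 24705.69395…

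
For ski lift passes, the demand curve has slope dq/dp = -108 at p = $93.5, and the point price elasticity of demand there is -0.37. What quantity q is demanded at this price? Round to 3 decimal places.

27291.892

Ed = (dq/dp)·(p/q) ⇒ q = (dq/dp)·p/Ed = (-108)·93.5/(-0.37) = 27291.89189…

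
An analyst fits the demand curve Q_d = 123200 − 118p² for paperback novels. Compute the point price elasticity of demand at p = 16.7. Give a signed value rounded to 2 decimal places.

dQ_d/dp = −2·118·p = -3941.2. At p = 16.7, Q_d = 90290.98.
Ed = (dQ_d/dp)·(p/Q_d) = (-3941.2) × (16.7/90290.98) = -0.7289…

-0.73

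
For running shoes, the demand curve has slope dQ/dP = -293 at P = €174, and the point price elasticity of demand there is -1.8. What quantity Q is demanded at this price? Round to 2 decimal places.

28323.33

Ed = (dQ/dP)·(P/Q) ⇒ Q = (dQ/dP)·P/Ed = (-293)·174/(-1.8) = 28323.3333…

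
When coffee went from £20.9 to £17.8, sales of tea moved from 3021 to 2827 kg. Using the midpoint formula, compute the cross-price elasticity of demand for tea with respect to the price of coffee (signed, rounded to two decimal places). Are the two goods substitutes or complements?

%ΔQ_{tea} = (2827 − 3021)/avg = -194/2924 = -0.066347…
%ΔP_{coffee} = (17.8 − 20.9)/avg = -3.1/19.35 = -0.160206…
E_cross = (-194/2924) / (-3.1/19.35) = 0.4141…
E_cross > 0 ⇒ the goods are substitutes.

0.41; substitutes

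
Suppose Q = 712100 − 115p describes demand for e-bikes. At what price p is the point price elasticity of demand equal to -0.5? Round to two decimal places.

Ed = −115p/(712100 − 115p). Set this equal to -0.5:
115p = 0.5·(712100 − 115p) ⇒ 115p(1 + 0.5) = 0.5·712100
p = 0.5·712100 / (115·1.5) = 2064.0579…

2064.06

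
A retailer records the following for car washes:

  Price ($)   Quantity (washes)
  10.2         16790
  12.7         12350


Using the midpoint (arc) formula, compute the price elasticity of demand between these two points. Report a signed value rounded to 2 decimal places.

-1.40

%ΔQ = (12350 − 16790) / [(16790 + 12350)/2] = -4440/14570 = -0.304735…
%ΔP = (12.7 − 10.2) / [(10.2 + 12.7)/2] = 2.5/11.45 = 0.218340…
Arc Ed = %ΔQ / %ΔP = (-4440/14570) / (2.5/11.45) = -1.3956…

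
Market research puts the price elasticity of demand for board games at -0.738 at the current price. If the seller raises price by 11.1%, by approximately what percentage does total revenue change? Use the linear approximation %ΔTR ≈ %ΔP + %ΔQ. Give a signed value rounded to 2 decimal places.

+2.91%

%ΔQ ≈ Ed × %ΔP = (-0.738) × (+11.1%) = -8.1918%
%ΔTR ≈ %ΔP + %ΔQ = (+11.1%) + (-8.1918%) = +2.9082%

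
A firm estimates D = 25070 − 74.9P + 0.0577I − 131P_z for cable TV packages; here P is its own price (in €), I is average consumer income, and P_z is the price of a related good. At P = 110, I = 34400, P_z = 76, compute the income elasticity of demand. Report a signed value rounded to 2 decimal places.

At the given values, D = 25070 − 74.9(110) + 0.0577(34400) − 131(76) = 8859.88.
∂D/∂I = 0.0577.
E = (0.0577) × (34400/8859.88) = 0.2240…

0.22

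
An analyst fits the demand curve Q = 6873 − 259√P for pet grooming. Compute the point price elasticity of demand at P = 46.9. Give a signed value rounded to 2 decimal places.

dQ/dP = −259/(2√P) = -18.9096. At P = 46.9, Q = 5099.28.
Ed = (dQ/dP)·(P/Q) = (-18.9096) × (46.9/5099.28) = -0.1739…

-0.17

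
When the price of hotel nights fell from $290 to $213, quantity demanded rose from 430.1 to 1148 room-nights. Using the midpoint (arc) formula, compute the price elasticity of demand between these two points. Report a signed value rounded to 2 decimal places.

%ΔQ = (1148 − 430.1) / [(430.1 + 1148)/2] = 717.9/789.05 = 0.909828…
%ΔP = (213 − 290) / [(290 + 213)/2] = -77/251.5 = -0.306163…
Arc Ed = %ΔQ / %ΔP = (717.9/789.05) / (-77/251.5) = -2.9717…

-2.97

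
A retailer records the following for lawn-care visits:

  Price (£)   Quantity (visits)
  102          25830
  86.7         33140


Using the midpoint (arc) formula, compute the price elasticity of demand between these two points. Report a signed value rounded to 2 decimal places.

%ΔQ = (33140 − 25830) / [(25830 + 33140)/2] = 7310/29485 = 0.247922…
%ΔP = (86.7 − 102) / [(102 + 86.7)/2] = -15.3/94.35 = -0.162162…
Arc Ed = %ΔQ / %ΔP = (7310/29485) / (-15.3/94.35) = -1.5288…

-1.53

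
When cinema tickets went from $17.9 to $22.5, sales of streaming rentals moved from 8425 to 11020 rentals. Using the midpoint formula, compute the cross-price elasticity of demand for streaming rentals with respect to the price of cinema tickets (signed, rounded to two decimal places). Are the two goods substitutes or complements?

1.17; substitutes

%ΔQ_{streaming rentals} = (11020 − 8425)/avg = 2595/9722.5 = 0.266906…
%ΔP_{cinema tickets} = (22.5 − 17.9)/avg = 4.6/20.2 = 0.227722…
E_cross = (2595/9722.5) / (4.6/20.2) = 1.1720…
E_cross > 0 ⇒ the goods are substitutes.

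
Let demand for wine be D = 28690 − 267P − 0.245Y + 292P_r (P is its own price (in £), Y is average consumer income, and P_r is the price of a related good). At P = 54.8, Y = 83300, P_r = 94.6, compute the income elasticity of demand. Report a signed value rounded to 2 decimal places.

At the given values, D = 28690 − 267(54.8) − 0.245(83300) + 292(94.6) = 21273.1.
∂D/∂Y = -0.245.
E = (-0.245) × (83300/21273.1) = -0.9593…

-0.96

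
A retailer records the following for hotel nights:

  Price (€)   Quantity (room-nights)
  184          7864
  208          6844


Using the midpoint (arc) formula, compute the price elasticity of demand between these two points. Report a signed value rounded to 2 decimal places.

%ΔQ = (6844 − 7864) / [(7864 + 6844)/2] = -1020/7354 = -0.138700…
%ΔP = (208 − 184) / [(184 + 208)/2] = 24/196 = 0.122448…
Arc Ed = %ΔQ / %ΔP = (-1020/7354) / (24/196) = -1.1327…

-1.13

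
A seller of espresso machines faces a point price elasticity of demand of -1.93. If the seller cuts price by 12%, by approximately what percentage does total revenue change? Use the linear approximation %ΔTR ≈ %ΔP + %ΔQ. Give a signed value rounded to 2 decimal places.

+11.16%

%ΔQ ≈ Ed × %ΔP = (-1.93) × (-12%) = +23.1600%
%ΔTR ≈ %ΔP + %ΔQ = (-12%) + (+23.1600%) = +11.1600%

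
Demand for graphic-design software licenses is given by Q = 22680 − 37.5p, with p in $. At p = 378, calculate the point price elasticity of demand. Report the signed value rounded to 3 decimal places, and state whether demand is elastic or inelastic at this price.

dQ/dp = −37.5. At p = 378, Q = 22680 − 37.5(378) = 8505.
Ed = (dQ/dp)·(p/Q) = −37.5 × (378/8505) = -1.66666…
|Ed| = 1.667 > 1, so demand is elastic.

-1.667; elastic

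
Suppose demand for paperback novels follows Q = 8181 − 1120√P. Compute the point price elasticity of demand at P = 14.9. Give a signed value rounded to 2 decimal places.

-0.56

dQ/dP = −1120/(2√P) = -145.076. At P = 14.9, Q = 3857.74.
Ed = (dQ/dP)·(P/Q) = (-145.076) × (14.9/3857.74) = -0.5603…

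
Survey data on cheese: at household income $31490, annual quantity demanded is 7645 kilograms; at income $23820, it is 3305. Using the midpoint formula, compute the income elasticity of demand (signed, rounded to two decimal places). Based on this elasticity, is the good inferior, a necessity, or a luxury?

%ΔQ = (3305 − 7645)/[( 7645 + 3305)/2] = -4340/5475 = -0.792694…
%ΔIncome = (23820 − 31490)/[( 31490 + 23820)/2] = -7670/27655 = -0.277345…
E_income = (-4340/5475) / (-7670/27655) = 2.8581…
E_income > 1 ⇒ normal good, luxury.

2.86; luxury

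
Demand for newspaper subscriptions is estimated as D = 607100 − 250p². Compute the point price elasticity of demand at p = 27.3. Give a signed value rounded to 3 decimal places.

dD/dp = −2·250·p = -13650. At p = 27.3, D = 420777.5.
Ed = (dD/dp)·(p/D) = (-13650) × (27.3/420777.5) = -0.88561…

-0.886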